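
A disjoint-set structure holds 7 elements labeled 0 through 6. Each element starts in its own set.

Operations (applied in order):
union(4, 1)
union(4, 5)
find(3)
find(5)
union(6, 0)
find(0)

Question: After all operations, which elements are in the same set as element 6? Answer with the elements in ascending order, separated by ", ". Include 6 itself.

Answer: 0, 6

Derivation:
Step 1: union(4, 1) -> merged; set of 4 now {1, 4}
Step 2: union(4, 5) -> merged; set of 4 now {1, 4, 5}
Step 3: find(3) -> no change; set of 3 is {3}
Step 4: find(5) -> no change; set of 5 is {1, 4, 5}
Step 5: union(6, 0) -> merged; set of 6 now {0, 6}
Step 6: find(0) -> no change; set of 0 is {0, 6}
Component of 6: {0, 6}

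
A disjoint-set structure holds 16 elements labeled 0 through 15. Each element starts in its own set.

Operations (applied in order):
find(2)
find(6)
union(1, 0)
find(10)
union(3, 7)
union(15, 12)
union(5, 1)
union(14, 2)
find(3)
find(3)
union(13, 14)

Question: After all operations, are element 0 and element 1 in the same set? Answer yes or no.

Step 1: find(2) -> no change; set of 2 is {2}
Step 2: find(6) -> no change; set of 6 is {6}
Step 3: union(1, 0) -> merged; set of 1 now {0, 1}
Step 4: find(10) -> no change; set of 10 is {10}
Step 5: union(3, 7) -> merged; set of 3 now {3, 7}
Step 6: union(15, 12) -> merged; set of 15 now {12, 15}
Step 7: union(5, 1) -> merged; set of 5 now {0, 1, 5}
Step 8: union(14, 2) -> merged; set of 14 now {2, 14}
Step 9: find(3) -> no change; set of 3 is {3, 7}
Step 10: find(3) -> no change; set of 3 is {3, 7}
Step 11: union(13, 14) -> merged; set of 13 now {2, 13, 14}
Set of 0: {0, 1, 5}; 1 is a member.

Answer: yes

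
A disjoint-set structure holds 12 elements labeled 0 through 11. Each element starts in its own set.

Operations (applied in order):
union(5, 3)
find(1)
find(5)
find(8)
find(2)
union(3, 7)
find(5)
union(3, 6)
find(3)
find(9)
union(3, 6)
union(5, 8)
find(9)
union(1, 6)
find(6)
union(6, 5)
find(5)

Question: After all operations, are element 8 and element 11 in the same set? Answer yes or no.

Step 1: union(5, 3) -> merged; set of 5 now {3, 5}
Step 2: find(1) -> no change; set of 1 is {1}
Step 3: find(5) -> no change; set of 5 is {3, 5}
Step 4: find(8) -> no change; set of 8 is {8}
Step 5: find(2) -> no change; set of 2 is {2}
Step 6: union(3, 7) -> merged; set of 3 now {3, 5, 7}
Step 7: find(5) -> no change; set of 5 is {3, 5, 7}
Step 8: union(3, 6) -> merged; set of 3 now {3, 5, 6, 7}
Step 9: find(3) -> no change; set of 3 is {3, 5, 6, 7}
Step 10: find(9) -> no change; set of 9 is {9}
Step 11: union(3, 6) -> already same set; set of 3 now {3, 5, 6, 7}
Step 12: union(5, 8) -> merged; set of 5 now {3, 5, 6, 7, 8}
Step 13: find(9) -> no change; set of 9 is {9}
Step 14: union(1, 6) -> merged; set of 1 now {1, 3, 5, 6, 7, 8}
Step 15: find(6) -> no change; set of 6 is {1, 3, 5, 6, 7, 8}
Step 16: union(6, 5) -> already same set; set of 6 now {1, 3, 5, 6, 7, 8}
Step 17: find(5) -> no change; set of 5 is {1, 3, 5, 6, 7, 8}
Set of 8: {1, 3, 5, 6, 7, 8}; 11 is not a member.

Answer: no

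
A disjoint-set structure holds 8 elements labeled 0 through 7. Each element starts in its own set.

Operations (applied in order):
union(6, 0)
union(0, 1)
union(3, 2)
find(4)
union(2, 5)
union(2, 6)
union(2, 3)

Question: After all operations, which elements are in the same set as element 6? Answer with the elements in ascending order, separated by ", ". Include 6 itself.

Answer: 0, 1, 2, 3, 5, 6

Derivation:
Step 1: union(6, 0) -> merged; set of 6 now {0, 6}
Step 2: union(0, 1) -> merged; set of 0 now {0, 1, 6}
Step 3: union(3, 2) -> merged; set of 3 now {2, 3}
Step 4: find(4) -> no change; set of 4 is {4}
Step 5: union(2, 5) -> merged; set of 2 now {2, 3, 5}
Step 6: union(2, 6) -> merged; set of 2 now {0, 1, 2, 3, 5, 6}
Step 7: union(2, 3) -> already same set; set of 2 now {0, 1, 2, 3, 5, 6}
Component of 6: {0, 1, 2, 3, 5, 6}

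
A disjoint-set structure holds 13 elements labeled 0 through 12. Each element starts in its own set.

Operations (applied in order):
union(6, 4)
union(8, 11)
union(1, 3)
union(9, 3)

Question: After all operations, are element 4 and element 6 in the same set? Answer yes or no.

Answer: yes

Derivation:
Step 1: union(6, 4) -> merged; set of 6 now {4, 6}
Step 2: union(8, 11) -> merged; set of 8 now {8, 11}
Step 3: union(1, 3) -> merged; set of 1 now {1, 3}
Step 4: union(9, 3) -> merged; set of 9 now {1, 3, 9}
Set of 4: {4, 6}; 6 is a member.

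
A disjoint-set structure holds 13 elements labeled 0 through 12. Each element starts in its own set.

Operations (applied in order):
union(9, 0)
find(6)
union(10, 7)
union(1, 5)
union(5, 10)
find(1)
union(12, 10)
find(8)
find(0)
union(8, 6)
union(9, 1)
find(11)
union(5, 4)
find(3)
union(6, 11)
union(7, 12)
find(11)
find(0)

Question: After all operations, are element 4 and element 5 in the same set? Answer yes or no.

Answer: yes

Derivation:
Step 1: union(9, 0) -> merged; set of 9 now {0, 9}
Step 2: find(6) -> no change; set of 6 is {6}
Step 3: union(10, 7) -> merged; set of 10 now {7, 10}
Step 4: union(1, 5) -> merged; set of 1 now {1, 5}
Step 5: union(5, 10) -> merged; set of 5 now {1, 5, 7, 10}
Step 6: find(1) -> no change; set of 1 is {1, 5, 7, 10}
Step 7: union(12, 10) -> merged; set of 12 now {1, 5, 7, 10, 12}
Step 8: find(8) -> no change; set of 8 is {8}
Step 9: find(0) -> no change; set of 0 is {0, 9}
Step 10: union(8, 6) -> merged; set of 8 now {6, 8}
Step 11: union(9, 1) -> merged; set of 9 now {0, 1, 5, 7, 9, 10, 12}
Step 12: find(11) -> no change; set of 11 is {11}
Step 13: union(5, 4) -> merged; set of 5 now {0, 1, 4, 5, 7, 9, 10, 12}
Step 14: find(3) -> no change; set of 3 is {3}
Step 15: union(6, 11) -> merged; set of 6 now {6, 8, 11}
Step 16: union(7, 12) -> already same set; set of 7 now {0, 1, 4, 5, 7, 9, 10, 12}
Step 17: find(11) -> no change; set of 11 is {6, 8, 11}
Step 18: find(0) -> no change; set of 0 is {0, 1, 4, 5, 7, 9, 10, 12}
Set of 4: {0, 1, 4, 5, 7, 9, 10, 12}; 5 is a member.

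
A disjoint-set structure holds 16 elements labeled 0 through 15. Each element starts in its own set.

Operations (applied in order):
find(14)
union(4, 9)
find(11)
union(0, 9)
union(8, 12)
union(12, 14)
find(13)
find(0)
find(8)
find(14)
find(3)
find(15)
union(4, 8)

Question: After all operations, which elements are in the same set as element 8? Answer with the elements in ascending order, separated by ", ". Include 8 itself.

Step 1: find(14) -> no change; set of 14 is {14}
Step 2: union(4, 9) -> merged; set of 4 now {4, 9}
Step 3: find(11) -> no change; set of 11 is {11}
Step 4: union(0, 9) -> merged; set of 0 now {0, 4, 9}
Step 5: union(8, 12) -> merged; set of 8 now {8, 12}
Step 6: union(12, 14) -> merged; set of 12 now {8, 12, 14}
Step 7: find(13) -> no change; set of 13 is {13}
Step 8: find(0) -> no change; set of 0 is {0, 4, 9}
Step 9: find(8) -> no change; set of 8 is {8, 12, 14}
Step 10: find(14) -> no change; set of 14 is {8, 12, 14}
Step 11: find(3) -> no change; set of 3 is {3}
Step 12: find(15) -> no change; set of 15 is {15}
Step 13: union(4, 8) -> merged; set of 4 now {0, 4, 8, 9, 12, 14}
Component of 8: {0, 4, 8, 9, 12, 14}

Answer: 0, 4, 8, 9, 12, 14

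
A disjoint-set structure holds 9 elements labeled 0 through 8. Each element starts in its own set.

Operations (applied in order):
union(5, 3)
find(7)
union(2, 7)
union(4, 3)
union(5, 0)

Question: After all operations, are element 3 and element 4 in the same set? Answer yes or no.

Step 1: union(5, 3) -> merged; set of 5 now {3, 5}
Step 2: find(7) -> no change; set of 7 is {7}
Step 3: union(2, 7) -> merged; set of 2 now {2, 7}
Step 4: union(4, 3) -> merged; set of 4 now {3, 4, 5}
Step 5: union(5, 0) -> merged; set of 5 now {0, 3, 4, 5}
Set of 3: {0, 3, 4, 5}; 4 is a member.

Answer: yes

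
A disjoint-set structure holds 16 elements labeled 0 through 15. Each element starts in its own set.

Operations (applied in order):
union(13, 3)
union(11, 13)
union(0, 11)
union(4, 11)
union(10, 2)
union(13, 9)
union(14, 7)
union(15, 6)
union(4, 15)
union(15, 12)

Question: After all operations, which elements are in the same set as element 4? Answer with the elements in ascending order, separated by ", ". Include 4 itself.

Answer: 0, 3, 4, 6, 9, 11, 12, 13, 15

Derivation:
Step 1: union(13, 3) -> merged; set of 13 now {3, 13}
Step 2: union(11, 13) -> merged; set of 11 now {3, 11, 13}
Step 3: union(0, 11) -> merged; set of 0 now {0, 3, 11, 13}
Step 4: union(4, 11) -> merged; set of 4 now {0, 3, 4, 11, 13}
Step 5: union(10, 2) -> merged; set of 10 now {2, 10}
Step 6: union(13, 9) -> merged; set of 13 now {0, 3, 4, 9, 11, 13}
Step 7: union(14, 7) -> merged; set of 14 now {7, 14}
Step 8: union(15, 6) -> merged; set of 15 now {6, 15}
Step 9: union(4, 15) -> merged; set of 4 now {0, 3, 4, 6, 9, 11, 13, 15}
Step 10: union(15, 12) -> merged; set of 15 now {0, 3, 4, 6, 9, 11, 12, 13, 15}
Component of 4: {0, 3, 4, 6, 9, 11, 12, 13, 15}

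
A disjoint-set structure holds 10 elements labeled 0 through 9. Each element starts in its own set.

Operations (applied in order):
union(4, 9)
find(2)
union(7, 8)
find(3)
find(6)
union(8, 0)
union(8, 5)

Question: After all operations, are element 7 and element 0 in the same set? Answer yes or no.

Step 1: union(4, 9) -> merged; set of 4 now {4, 9}
Step 2: find(2) -> no change; set of 2 is {2}
Step 3: union(7, 8) -> merged; set of 7 now {7, 8}
Step 4: find(3) -> no change; set of 3 is {3}
Step 5: find(6) -> no change; set of 6 is {6}
Step 6: union(8, 0) -> merged; set of 8 now {0, 7, 8}
Step 7: union(8, 5) -> merged; set of 8 now {0, 5, 7, 8}
Set of 7: {0, 5, 7, 8}; 0 is a member.

Answer: yes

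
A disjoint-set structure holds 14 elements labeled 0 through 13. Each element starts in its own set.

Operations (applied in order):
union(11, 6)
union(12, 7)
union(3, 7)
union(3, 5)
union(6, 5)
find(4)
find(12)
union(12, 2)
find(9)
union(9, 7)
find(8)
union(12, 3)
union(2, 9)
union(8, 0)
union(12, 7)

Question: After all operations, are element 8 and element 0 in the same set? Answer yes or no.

Answer: yes

Derivation:
Step 1: union(11, 6) -> merged; set of 11 now {6, 11}
Step 2: union(12, 7) -> merged; set of 12 now {7, 12}
Step 3: union(3, 7) -> merged; set of 3 now {3, 7, 12}
Step 4: union(3, 5) -> merged; set of 3 now {3, 5, 7, 12}
Step 5: union(6, 5) -> merged; set of 6 now {3, 5, 6, 7, 11, 12}
Step 6: find(4) -> no change; set of 4 is {4}
Step 7: find(12) -> no change; set of 12 is {3, 5, 6, 7, 11, 12}
Step 8: union(12, 2) -> merged; set of 12 now {2, 3, 5, 6, 7, 11, 12}
Step 9: find(9) -> no change; set of 9 is {9}
Step 10: union(9, 7) -> merged; set of 9 now {2, 3, 5, 6, 7, 9, 11, 12}
Step 11: find(8) -> no change; set of 8 is {8}
Step 12: union(12, 3) -> already same set; set of 12 now {2, 3, 5, 6, 7, 9, 11, 12}
Step 13: union(2, 9) -> already same set; set of 2 now {2, 3, 5, 6, 7, 9, 11, 12}
Step 14: union(8, 0) -> merged; set of 8 now {0, 8}
Step 15: union(12, 7) -> already same set; set of 12 now {2, 3, 5, 6, 7, 9, 11, 12}
Set of 8: {0, 8}; 0 is a member.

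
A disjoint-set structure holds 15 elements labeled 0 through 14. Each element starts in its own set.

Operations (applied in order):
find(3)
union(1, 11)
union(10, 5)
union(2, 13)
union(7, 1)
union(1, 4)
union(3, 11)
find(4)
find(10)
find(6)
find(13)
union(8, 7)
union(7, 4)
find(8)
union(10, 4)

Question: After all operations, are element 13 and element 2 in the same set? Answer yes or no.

Step 1: find(3) -> no change; set of 3 is {3}
Step 2: union(1, 11) -> merged; set of 1 now {1, 11}
Step 3: union(10, 5) -> merged; set of 10 now {5, 10}
Step 4: union(2, 13) -> merged; set of 2 now {2, 13}
Step 5: union(7, 1) -> merged; set of 7 now {1, 7, 11}
Step 6: union(1, 4) -> merged; set of 1 now {1, 4, 7, 11}
Step 7: union(3, 11) -> merged; set of 3 now {1, 3, 4, 7, 11}
Step 8: find(4) -> no change; set of 4 is {1, 3, 4, 7, 11}
Step 9: find(10) -> no change; set of 10 is {5, 10}
Step 10: find(6) -> no change; set of 6 is {6}
Step 11: find(13) -> no change; set of 13 is {2, 13}
Step 12: union(8, 7) -> merged; set of 8 now {1, 3, 4, 7, 8, 11}
Step 13: union(7, 4) -> already same set; set of 7 now {1, 3, 4, 7, 8, 11}
Step 14: find(8) -> no change; set of 8 is {1, 3, 4, 7, 8, 11}
Step 15: union(10, 4) -> merged; set of 10 now {1, 3, 4, 5, 7, 8, 10, 11}
Set of 13: {2, 13}; 2 is a member.

Answer: yes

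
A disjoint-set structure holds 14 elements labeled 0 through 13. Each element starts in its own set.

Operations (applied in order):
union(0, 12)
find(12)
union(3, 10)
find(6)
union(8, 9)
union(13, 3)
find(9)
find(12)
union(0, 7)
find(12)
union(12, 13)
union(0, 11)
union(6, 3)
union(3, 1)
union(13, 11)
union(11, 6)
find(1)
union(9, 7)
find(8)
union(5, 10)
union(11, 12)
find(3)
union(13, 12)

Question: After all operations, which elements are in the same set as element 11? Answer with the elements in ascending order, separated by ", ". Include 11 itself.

Answer: 0, 1, 3, 5, 6, 7, 8, 9, 10, 11, 12, 13

Derivation:
Step 1: union(0, 12) -> merged; set of 0 now {0, 12}
Step 2: find(12) -> no change; set of 12 is {0, 12}
Step 3: union(3, 10) -> merged; set of 3 now {3, 10}
Step 4: find(6) -> no change; set of 6 is {6}
Step 5: union(8, 9) -> merged; set of 8 now {8, 9}
Step 6: union(13, 3) -> merged; set of 13 now {3, 10, 13}
Step 7: find(9) -> no change; set of 9 is {8, 9}
Step 8: find(12) -> no change; set of 12 is {0, 12}
Step 9: union(0, 7) -> merged; set of 0 now {0, 7, 12}
Step 10: find(12) -> no change; set of 12 is {0, 7, 12}
Step 11: union(12, 13) -> merged; set of 12 now {0, 3, 7, 10, 12, 13}
Step 12: union(0, 11) -> merged; set of 0 now {0, 3, 7, 10, 11, 12, 13}
Step 13: union(6, 3) -> merged; set of 6 now {0, 3, 6, 7, 10, 11, 12, 13}
Step 14: union(3, 1) -> merged; set of 3 now {0, 1, 3, 6, 7, 10, 11, 12, 13}
Step 15: union(13, 11) -> already same set; set of 13 now {0, 1, 3, 6, 7, 10, 11, 12, 13}
Step 16: union(11, 6) -> already same set; set of 11 now {0, 1, 3, 6, 7, 10, 11, 12, 13}
Step 17: find(1) -> no change; set of 1 is {0, 1, 3, 6, 7, 10, 11, 12, 13}
Step 18: union(9, 7) -> merged; set of 9 now {0, 1, 3, 6, 7, 8, 9, 10, 11, 12, 13}
Step 19: find(8) -> no change; set of 8 is {0, 1, 3, 6, 7, 8, 9, 10, 11, 12, 13}
Step 20: union(5, 10) -> merged; set of 5 now {0, 1, 3, 5, 6, 7, 8, 9, 10, 11, 12, 13}
Step 21: union(11, 12) -> already same set; set of 11 now {0, 1, 3, 5, 6, 7, 8, 9, 10, 11, 12, 13}
Step 22: find(3) -> no change; set of 3 is {0, 1, 3, 5, 6, 7, 8, 9, 10, 11, 12, 13}
Step 23: union(13, 12) -> already same set; set of 13 now {0, 1, 3, 5, 6, 7, 8, 9, 10, 11, 12, 13}
Component of 11: {0, 1, 3, 5, 6, 7, 8, 9, 10, 11, 12, 13}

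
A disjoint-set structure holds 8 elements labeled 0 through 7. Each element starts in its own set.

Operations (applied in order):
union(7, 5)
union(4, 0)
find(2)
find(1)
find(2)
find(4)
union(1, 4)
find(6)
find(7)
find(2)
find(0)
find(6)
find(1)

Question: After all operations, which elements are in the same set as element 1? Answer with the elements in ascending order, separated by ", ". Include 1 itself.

Step 1: union(7, 5) -> merged; set of 7 now {5, 7}
Step 2: union(4, 0) -> merged; set of 4 now {0, 4}
Step 3: find(2) -> no change; set of 2 is {2}
Step 4: find(1) -> no change; set of 1 is {1}
Step 5: find(2) -> no change; set of 2 is {2}
Step 6: find(4) -> no change; set of 4 is {0, 4}
Step 7: union(1, 4) -> merged; set of 1 now {0, 1, 4}
Step 8: find(6) -> no change; set of 6 is {6}
Step 9: find(7) -> no change; set of 7 is {5, 7}
Step 10: find(2) -> no change; set of 2 is {2}
Step 11: find(0) -> no change; set of 0 is {0, 1, 4}
Step 12: find(6) -> no change; set of 6 is {6}
Step 13: find(1) -> no change; set of 1 is {0, 1, 4}
Component of 1: {0, 1, 4}

Answer: 0, 1, 4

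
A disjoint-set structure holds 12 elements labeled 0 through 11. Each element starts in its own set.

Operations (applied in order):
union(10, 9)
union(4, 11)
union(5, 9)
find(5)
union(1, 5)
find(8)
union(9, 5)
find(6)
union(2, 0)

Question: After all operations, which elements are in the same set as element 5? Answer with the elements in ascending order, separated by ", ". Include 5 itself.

Answer: 1, 5, 9, 10

Derivation:
Step 1: union(10, 9) -> merged; set of 10 now {9, 10}
Step 2: union(4, 11) -> merged; set of 4 now {4, 11}
Step 3: union(5, 9) -> merged; set of 5 now {5, 9, 10}
Step 4: find(5) -> no change; set of 5 is {5, 9, 10}
Step 5: union(1, 5) -> merged; set of 1 now {1, 5, 9, 10}
Step 6: find(8) -> no change; set of 8 is {8}
Step 7: union(9, 5) -> already same set; set of 9 now {1, 5, 9, 10}
Step 8: find(6) -> no change; set of 6 is {6}
Step 9: union(2, 0) -> merged; set of 2 now {0, 2}
Component of 5: {1, 5, 9, 10}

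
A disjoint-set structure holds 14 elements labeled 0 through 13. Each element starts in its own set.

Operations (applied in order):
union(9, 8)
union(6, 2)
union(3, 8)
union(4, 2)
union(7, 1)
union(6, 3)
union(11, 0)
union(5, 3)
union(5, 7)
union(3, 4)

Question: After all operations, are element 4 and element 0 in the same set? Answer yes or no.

Step 1: union(9, 8) -> merged; set of 9 now {8, 9}
Step 2: union(6, 2) -> merged; set of 6 now {2, 6}
Step 3: union(3, 8) -> merged; set of 3 now {3, 8, 9}
Step 4: union(4, 2) -> merged; set of 4 now {2, 4, 6}
Step 5: union(7, 1) -> merged; set of 7 now {1, 7}
Step 6: union(6, 3) -> merged; set of 6 now {2, 3, 4, 6, 8, 9}
Step 7: union(11, 0) -> merged; set of 11 now {0, 11}
Step 8: union(5, 3) -> merged; set of 5 now {2, 3, 4, 5, 6, 8, 9}
Step 9: union(5, 7) -> merged; set of 5 now {1, 2, 3, 4, 5, 6, 7, 8, 9}
Step 10: union(3, 4) -> already same set; set of 3 now {1, 2, 3, 4, 5, 6, 7, 8, 9}
Set of 4: {1, 2, 3, 4, 5, 6, 7, 8, 9}; 0 is not a member.

Answer: no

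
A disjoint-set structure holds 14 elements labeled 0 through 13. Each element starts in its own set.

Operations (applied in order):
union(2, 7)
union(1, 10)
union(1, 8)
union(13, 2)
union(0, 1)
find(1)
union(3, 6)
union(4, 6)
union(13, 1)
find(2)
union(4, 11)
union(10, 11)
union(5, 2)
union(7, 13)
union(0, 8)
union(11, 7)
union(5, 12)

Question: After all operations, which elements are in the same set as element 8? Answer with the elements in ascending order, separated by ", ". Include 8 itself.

Step 1: union(2, 7) -> merged; set of 2 now {2, 7}
Step 2: union(1, 10) -> merged; set of 1 now {1, 10}
Step 3: union(1, 8) -> merged; set of 1 now {1, 8, 10}
Step 4: union(13, 2) -> merged; set of 13 now {2, 7, 13}
Step 5: union(0, 1) -> merged; set of 0 now {0, 1, 8, 10}
Step 6: find(1) -> no change; set of 1 is {0, 1, 8, 10}
Step 7: union(3, 6) -> merged; set of 3 now {3, 6}
Step 8: union(4, 6) -> merged; set of 4 now {3, 4, 6}
Step 9: union(13, 1) -> merged; set of 13 now {0, 1, 2, 7, 8, 10, 13}
Step 10: find(2) -> no change; set of 2 is {0, 1, 2, 7, 8, 10, 13}
Step 11: union(4, 11) -> merged; set of 4 now {3, 4, 6, 11}
Step 12: union(10, 11) -> merged; set of 10 now {0, 1, 2, 3, 4, 6, 7, 8, 10, 11, 13}
Step 13: union(5, 2) -> merged; set of 5 now {0, 1, 2, 3, 4, 5, 6, 7, 8, 10, 11, 13}
Step 14: union(7, 13) -> already same set; set of 7 now {0, 1, 2, 3, 4, 5, 6, 7, 8, 10, 11, 13}
Step 15: union(0, 8) -> already same set; set of 0 now {0, 1, 2, 3, 4, 5, 6, 7, 8, 10, 11, 13}
Step 16: union(11, 7) -> already same set; set of 11 now {0, 1, 2, 3, 4, 5, 6, 7, 8, 10, 11, 13}
Step 17: union(5, 12) -> merged; set of 5 now {0, 1, 2, 3, 4, 5, 6, 7, 8, 10, 11, 12, 13}
Component of 8: {0, 1, 2, 3, 4, 5, 6, 7, 8, 10, 11, 12, 13}

Answer: 0, 1, 2, 3, 4, 5, 6, 7, 8, 10, 11, 12, 13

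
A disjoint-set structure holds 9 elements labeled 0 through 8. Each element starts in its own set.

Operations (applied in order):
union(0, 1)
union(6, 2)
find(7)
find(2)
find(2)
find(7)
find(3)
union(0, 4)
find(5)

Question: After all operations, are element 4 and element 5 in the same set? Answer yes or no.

Step 1: union(0, 1) -> merged; set of 0 now {0, 1}
Step 2: union(6, 2) -> merged; set of 6 now {2, 6}
Step 3: find(7) -> no change; set of 7 is {7}
Step 4: find(2) -> no change; set of 2 is {2, 6}
Step 5: find(2) -> no change; set of 2 is {2, 6}
Step 6: find(7) -> no change; set of 7 is {7}
Step 7: find(3) -> no change; set of 3 is {3}
Step 8: union(0, 4) -> merged; set of 0 now {0, 1, 4}
Step 9: find(5) -> no change; set of 5 is {5}
Set of 4: {0, 1, 4}; 5 is not a member.

Answer: no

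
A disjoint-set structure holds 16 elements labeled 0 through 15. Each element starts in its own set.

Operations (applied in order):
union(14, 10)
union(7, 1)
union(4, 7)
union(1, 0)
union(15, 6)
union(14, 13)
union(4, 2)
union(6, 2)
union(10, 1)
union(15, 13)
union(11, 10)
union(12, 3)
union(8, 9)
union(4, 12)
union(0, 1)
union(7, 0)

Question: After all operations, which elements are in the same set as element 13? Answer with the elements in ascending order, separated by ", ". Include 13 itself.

Answer: 0, 1, 2, 3, 4, 6, 7, 10, 11, 12, 13, 14, 15

Derivation:
Step 1: union(14, 10) -> merged; set of 14 now {10, 14}
Step 2: union(7, 1) -> merged; set of 7 now {1, 7}
Step 3: union(4, 7) -> merged; set of 4 now {1, 4, 7}
Step 4: union(1, 0) -> merged; set of 1 now {0, 1, 4, 7}
Step 5: union(15, 6) -> merged; set of 15 now {6, 15}
Step 6: union(14, 13) -> merged; set of 14 now {10, 13, 14}
Step 7: union(4, 2) -> merged; set of 4 now {0, 1, 2, 4, 7}
Step 8: union(6, 2) -> merged; set of 6 now {0, 1, 2, 4, 6, 7, 15}
Step 9: union(10, 1) -> merged; set of 10 now {0, 1, 2, 4, 6, 7, 10, 13, 14, 15}
Step 10: union(15, 13) -> already same set; set of 15 now {0, 1, 2, 4, 6, 7, 10, 13, 14, 15}
Step 11: union(11, 10) -> merged; set of 11 now {0, 1, 2, 4, 6, 7, 10, 11, 13, 14, 15}
Step 12: union(12, 3) -> merged; set of 12 now {3, 12}
Step 13: union(8, 9) -> merged; set of 8 now {8, 9}
Step 14: union(4, 12) -> merged; set of 4 now {0, 1, 2, 3, 4, 6, 7, 10, 11, 12, 13, 14, 15}
Step 15: union(0, 1) -> already same set; set of 0 now {0, 1, 2, 3, 4, 6, 7, 10, 11, 12, 13, 14, 15}
Step 16: union(7, 0) -> already same set; set of 7 now {0, 1, 2, 3, 4, 6, 7, 10, 11, 12, 13, 14, 15}
Component of 13: {0, 1, 2, 3, 4, 6, 7, 10, 11, 12, 13, 14, 15}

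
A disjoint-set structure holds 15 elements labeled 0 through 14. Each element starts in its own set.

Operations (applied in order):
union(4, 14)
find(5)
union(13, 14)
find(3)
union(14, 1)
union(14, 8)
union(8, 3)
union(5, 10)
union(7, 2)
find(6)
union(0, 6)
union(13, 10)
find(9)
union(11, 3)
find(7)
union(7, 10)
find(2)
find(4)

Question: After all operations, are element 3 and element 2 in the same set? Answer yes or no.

Step 1: union(4, 14) -> merged; set of 4 now {4, 14}
Step 2: find(5) -> no change; set of 5 is {5}
Step 3: union(13, 14) -> merged; set of 13 now {4, 13, 14}
Step 4: find(3) -> no change; set of 3 is {3}
Step 5: union(14, 1) -> merged; set of 14 now {1, 4, 13, 14}
Step 6: union(14, 8) -> merged; set of 14 now {1, 4, 8, 13, 14}
Step 7: union(8, 3) -> merged; set of 8 now {1, 3, 4, 8, 13, 14}
Step 8: union(5, 10) -> merged; set of 5 now {5, 10}
Step 9: union(7, 2) -> merged; set of 7 now {2, 7}
Step 10: find(6) -> no change; set of 6 is {6}
Step 11: union(0, 6) -> merged; set of 0 now {0, 6}
Step 12: union(13, 10) -> merged; set of 13 now {1, 3, 4, 5, 8, 10, 13, 14}
Step 13: find(9) -> no change; set of 9 is {9}
Step 14: union(11, 3) -> merged; set of 11 now {1, 3, 4, 5, 8, 10, 11, 13, 14}
Step 15: find(7) -> no change; set of 7 is {2, 7}
Step 16: union(7, 10) -> merged; set of 7 now {1, 2, 3, 4, 5, 7, 8, 10, 11, 13, 14}
Step 17: find(2) -> no change; set of 2 is {1, 2, 3, 4, 5, 7, 8, 10, 11, 13, 14}
Step 18: find(4) -> no change; set of 4 is {1, 2, 3, 4, 5, 7, 8, 10, 11, 13, 14}
Set of 3: {1, 2, 3, 4, 5, 7, 8, 10, 11, 13, 14}; 2 is a member.

Answer: yes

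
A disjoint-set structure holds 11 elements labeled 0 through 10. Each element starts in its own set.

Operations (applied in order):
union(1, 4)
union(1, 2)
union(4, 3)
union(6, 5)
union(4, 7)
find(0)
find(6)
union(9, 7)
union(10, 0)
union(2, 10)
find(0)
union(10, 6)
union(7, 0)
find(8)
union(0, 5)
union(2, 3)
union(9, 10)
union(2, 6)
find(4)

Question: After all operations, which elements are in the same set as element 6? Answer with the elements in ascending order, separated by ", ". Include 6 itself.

Answer: 0, 1, 2, 3, 4, 5, 6, 7, 9, 10

Derivation:
Step 1: union(1, 4) -> merged; set of 1 now {1, 4}
Step 2: union(1, 2) -> merged; set of 1 now {1, 2, 4}
Step 3: union(4, 3) -> merged; set of 4 now {1, 2, 3, 4}
Step 4: union(6, 5) -> merged; set of 6 now {5, 6}
Step 5: union(4, 7) -> merged; set of 4 now {1, 2, 3, 4, 7}
Step 6: find(0) -> no change; set of 0 is {0}
Step 7: find(6) -> no change; set of 6 is {5, 6}
Step 8: union(9, 7) -> merged; set of 9 now {1, 2, 3, 4, 7, 9}
Step 9: union(10, 0) -> merged; set of 10 now {0, 10}
Step 10: union(2, 10) -> merged; set of 2 now {0, 1, 2, 3, 4, 7, 9, 10}
Step 11: find(0) -> no change; set of 0 is {0, 1, 2, 3, 4, 7, 9, 10}
Step 12: union(10, 6) -> merged; set of 10 now {0, 1, 2, 3, 4, 5, 6, 7, 9, 10}
Step 13: union(7, 0) -> already same set; set of 7 now {0, 1, 2, 3, 4, 5, 6, 7, 9, 10}
Step 14: find(8) -> no change; set of 8 is {8}
Step 15: union(0, 5) -> already same set; set of 0 now {0, 1, 2, 3, 4, 5, 6, 7, 9, 10}
Step 16: union(2, 3) -> already same set; set of 2 now {0, 1, 2, 3, 4, 5, 6, 7, 9, 10}
Step 17: union(9, 10) -> already same set; set of 9 now {0, 1, 2, 3, 4, 5, 6, 7, 9, 10}
Step 18: union(2, 6) -> already same set; set of 2 now {0, 1, 2, 3, 4, 5, 6, 7, 9, 10}
Step 19: find(4) -> no change; set of 4 is {0, 1, 2, 3, 4, 5, 6, 7, 9, 10}
Component of 6: {0, 1, 2, 3, 4, 5, 6, 7, 9, 10}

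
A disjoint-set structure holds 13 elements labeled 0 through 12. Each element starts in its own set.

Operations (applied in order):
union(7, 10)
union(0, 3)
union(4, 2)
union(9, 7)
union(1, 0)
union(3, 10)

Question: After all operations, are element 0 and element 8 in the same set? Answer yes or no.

Step 1: union(7, 10) -> merged; set of 7 now {7, 10}
Step 2: union(0, 3) -> merged; set of 0 now {0, 3}
Step 3: union(4, 2) -> merged; set of 4 now {2, 4}
Step 4: union(9, 7) -> merged; set of 9 now {7, 9, 10}
Step 5: union(1, 0) -> merged; set of 1 now {0, 1, 3}
Step 6: union(3, 10) -> merged; set of 3 now {0, 1, 3, 7, 9, 10}
Set of 0: {0, 1, 3, 7, 9, 10}; 8 is not a member.

Answer: no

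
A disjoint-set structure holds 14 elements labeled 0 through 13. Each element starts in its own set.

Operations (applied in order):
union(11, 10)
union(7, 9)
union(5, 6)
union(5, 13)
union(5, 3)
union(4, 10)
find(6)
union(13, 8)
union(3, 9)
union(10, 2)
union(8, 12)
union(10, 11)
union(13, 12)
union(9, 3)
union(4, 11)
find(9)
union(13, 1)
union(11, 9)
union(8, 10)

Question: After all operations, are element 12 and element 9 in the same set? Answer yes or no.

Answer: yes

Derivation:
Step 1: union(11, 10) -> merged; set of 11 now {10, 11}
Step 2: union(7, 9) -> merged; set of 7 now {7, 9}
Step 3: union(5, 6) -> merged; set of 5 now {5, 6}
Step 4: union(5, 13) -> merged; set of 5 now {5, 6, 13}
Step 5: union(5, 3) -> merged; set of 5 now {3, 5, 6, 13}
Step 6: union(4, 10) -> merged; set of 4 now {4, 10, 11}
Step 7: find(6) -> no change; set of 6 is {3, 5, 6, 13}
Step 8: union(13, 8) -> merged; set of 13 now {3, 5, 6, 8, 13}
Step 9: union(3, 9) -> merged; set of 3 now {3, 5, 6, 7, 8, 9, 13}
Step 10: union(10, 2) -> merged; set of 10 now {2, 4, 10, 11}
Step 11: union(8, 12) -> merged; set of 8 now {3, 5, 6, 7, 8, 9, 12, 13}
Step 12: union(10, 11) -> already same set; set of 10 now {2, 4, 10, 11}
Step 13: union(13, 12) -> already same set; set of 13 now {3, 5, 6, 7, 8, 9, 12, 13}
Step 14: union(9, 3) -> already same set; set of 9 now {3, 5, 6, 7, 8, 9, 12, 13}
Step 15: union(4, 11) -> already same set; set of 4 now {2, 4, 10, 11}
Step 16: find(9) -> no change; set of 9 is {3, 5, 6, 7, 8, 9, 12, 13}
Step 17: union(13, 1) -> merged; set of 13 now {1, 3, 5, 6, 7, 8, 9, 12, 13}
Step 18: union(11, 9) -> merged; set of 11 now {1, 2, 3, 4, 5, 6, 7, 8, 9, 10, 11, 12, 13}
Step 19: union(8, 10) -> already same set; set of 8 now {1, 2, 3, 4, 5, 6, 7, 8, 9, 10, 11, 12, 13}
Set of 12: {1, 2, 3, 4, 5, 6, 7, 8, 9, 10, 11, 12, 13}; 9 is a member.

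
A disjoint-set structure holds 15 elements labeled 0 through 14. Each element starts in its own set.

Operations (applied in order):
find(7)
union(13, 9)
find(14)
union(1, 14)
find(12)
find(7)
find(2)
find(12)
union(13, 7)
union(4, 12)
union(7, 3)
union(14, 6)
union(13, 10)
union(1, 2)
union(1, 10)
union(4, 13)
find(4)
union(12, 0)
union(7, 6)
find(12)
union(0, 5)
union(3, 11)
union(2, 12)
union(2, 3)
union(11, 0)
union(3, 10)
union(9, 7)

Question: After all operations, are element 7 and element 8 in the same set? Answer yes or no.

Step 1: find(7) -> no change; set of 7 is {7}
Step 2: union(13, 9) -> merged; set of 13 now {9, 13}
Step 3: find(14) -> no change; set of 14 is {14}
Step 4: union(1, 14) -> merged; set of 1 now {1, 14}
Step 5: find(12) -> no change; set of 12 is {12}
Step 6: find(7) -> no change; set of 7 is {7}
Step 7: find(2) -> no change; set of 2 is {2}
Step 8: find(12) -> no change; set of 12 is {12}
Step 9: union(13, 7) -> merged; set of 13 now {7, 9, 13}
Step 10: union(4, 12) -> merged; set of 4 now {4, 12}
Step 11: union(7, 3) -> merged; set of 7 now {3, 7, 9, 13}
Step 12: union(14, 6) -> merged; set of 14 now {1, 6, 14}
Step 13: union(13, 10) -> merged; set of 13 now {3, 7, 9, 10, 13}
Step 14: union(1, 2) -> merged; set of 1 now {1, 2, 6, 14}
Step 15: union(1, 10) -> merged; set of 1 now {1, 2, 3, 6, 7, 9, 10, 13, 14}
Step 16: union(4, 13) -> merged; set of 4 now {1, 2, 3, 4, 6, 7, 9, 10, 12, 13, 14}
Step 17: find(4) -> no change; set of 4 is {1, 2, 3, 4, 6, 7, 9, 10, 12, 13, 14}
Step 18: union(12, 0) -> merged; set of 12 now {0, 1, 2, 3, 4, 6, 7, 9, 10, 12, 13, 14}
Step 19: union(7, 6) -> already same set; set of 7 now {0, 1, 2, 3, 4, 6, 7, 9, 10, 12, 13, 14}
Step 20: find(12) -> no change; set of 12 is {0, 1, 2, 3, 4, 6, 7, 9, 10, 12, 13, 14}
Step 21: union(0, 5) -> merged; set of 0 now {0, 1, 2, 3, 4, 5, 6, 7, 9, 10, 12, 13, 14}
Step 22: union(3, 11) -> merged; set of 3 now {0, 1, 2, 3, 4, 5, 6, 7, 9, 10, 11, 12, 13, 14}
Step 23: union(2, 12) -> already same set; set of 2 now {0, 1, 2, 3, 4, 5, 6, 7, 9, 10, 11, 12, 13, 14}
Step 24: union(2, 3) -> already same set; set of 2 now {0, 1, 2, 3, 4, 5, 6, 7, 9, 10, 11, 12, 13, 14}
Step 25: union(11, 0) -> already same set; set of 11 now {0, 1, 2, 3, 4, 5, 6, 7, 9, 10, 11, 12, 13, 14}
Step 26: union(3, 10) -> already same set; set of 3 now {0, 1, 2, 3, 4, 5, 6, 7, 9, 10, 11, 12, 13, 14}
Step 27: union(9, 7) -> already same set; set of 9 now {0, 1, 2, 3, 4, 5, 6, 7, 9, 10, 11, 12, 13, 14}
Set of 7: {0, 1, 2, 3, 4, 5, 6, 7, 9, 10, 11, 12, 13, 14}; 8 is not a member.

Answer: no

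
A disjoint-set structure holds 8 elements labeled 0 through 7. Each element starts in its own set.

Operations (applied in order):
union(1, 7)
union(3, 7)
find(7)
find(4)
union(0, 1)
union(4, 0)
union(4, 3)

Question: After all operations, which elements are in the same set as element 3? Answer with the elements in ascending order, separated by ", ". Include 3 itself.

Answer: 0, 1, 3, 4, 7

Derivation:
Step 1: union(1, 7) -> merged; set of 1 now {1, 7}
Step 2: union(3, 7) -> merged; set of 3 now {1, 3, 7}
Step 3: find(7) -> no change; set of 7 is {1, 3, 7}
Step 4: find(4) -> no change; set of 4 is {4}
Step 5: union(0, 1) -> merged; set of 0 now {0, 1, 3, 7}
Step 6: union(4, 0) -> merged; set of 4 now {0, 1, 3, 4, 7}
Step 7: union(4, 3) -> already same set; set of 4 now {0, 1, 3, 4, 7}
Component of 3: {0, 1, 3, 4, 7}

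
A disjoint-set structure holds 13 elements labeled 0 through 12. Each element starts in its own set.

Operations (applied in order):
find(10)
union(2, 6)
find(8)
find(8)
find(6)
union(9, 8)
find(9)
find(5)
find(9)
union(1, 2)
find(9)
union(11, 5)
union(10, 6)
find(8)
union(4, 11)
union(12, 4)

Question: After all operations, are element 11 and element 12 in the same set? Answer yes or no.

Answer: yes

Derivation:
Step 1: find(10) -> no change; set of 10 is {10}
Step 2: union(2, 6) -> merged; set of 2 now {2, 6}
Step 3: find(8) -> no change; set of 8 is {8}
Step 4: find(8) -> no change; set of 8 is {8}
Step 5: find(6) -> no change; set of 6 is {2, 6}
Step 6: union(9, 8) -> merged; set of 9 now {8, 9}
Step 7: find(9) -> no change; set of 9 is {8, 9}
Step 8: find(5) -> no change; set of 5 is {5}
Step 9: find(9) -> no change; set of 9 is {8, 9}
Step 10: union(1, 2) -> merged; set of 1 now {1, 2, 6}
Step 11: find(9) -> no change; set of 9 is {8, 9}
Step 12: union(11, 5) -> merged; set of 11 now {5, 11}
Step 13: union(10, 6) -> merged; set of 10 now {1, 2, 6, 10}
Step 14: find(8) -> no change; set of 8 is {8, 9}
Step 15: union(4, 11) -> merged; set of 4 now {4, 5, 11}
Step 16: union(12, 4) -> merged; set of 12 now {4, 5, 11, 12}
Set of 11: {4, 5, 11, 12}; 12 is a member.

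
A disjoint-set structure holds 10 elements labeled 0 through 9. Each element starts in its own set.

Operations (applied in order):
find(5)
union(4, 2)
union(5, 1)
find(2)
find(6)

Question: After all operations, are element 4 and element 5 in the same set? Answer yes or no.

Answer: no

Derivation:
Step 1: find(5) -> no change; set of 5 is {5}
Step 2: union(4, 2) -> merged; set of 4 now {2, 4}
Step 3: union(5, 1) -> merged; set of 5 now {1, 5}
Step 4: find(2) -> no change; set of 2 is {2, 4}
Step 5: find(6) -> no change; set of 6 is {6}
Set of 4: {2, 4}; 5 is not a member.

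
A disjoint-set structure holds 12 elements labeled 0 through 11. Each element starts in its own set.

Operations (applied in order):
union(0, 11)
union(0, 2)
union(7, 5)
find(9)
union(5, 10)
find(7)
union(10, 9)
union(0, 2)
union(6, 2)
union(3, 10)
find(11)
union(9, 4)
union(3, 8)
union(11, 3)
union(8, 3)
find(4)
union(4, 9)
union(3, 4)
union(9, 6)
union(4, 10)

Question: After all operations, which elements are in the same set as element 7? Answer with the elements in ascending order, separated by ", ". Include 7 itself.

Answer: 0, 2, 3, 4, 5, 6, 7, 8, 9, 10, 11

Derivation:
Step 1: union(0, 11) -> merged; set of 0 now {0, 11}
Step 2: union(0, 2) -> merged; set of 0 now {0, 2, 11}
Step 3: union(7, 5) -> merged; set of 7 now {5, 7}
Step 4: find(9) -> no change; set of 9 is {9}
Step 5: union(5, 10) -> merged; set of 5 now {5, 7, 10}
Step 6: find(7) -> no change; set of 7 is {5, 7, 10}
Step 7: union(10, 9) -> merged; set of 10 now {5, 7, 9, 10}
Step 8: union(0, 2) -> already same set; set of 0 now {0, 2, 11}
Step 9: union(6, 2) -> merged; set of 6 now {0, 2, 6, 11}
Step 10: union(3, 10) -> merged; set of 3 now {3, 5, 7, 9, 10}
Step 11: find(11) -> no change; set of 11 is {0, 2, 6, 11}
Step 12: union(9, 4) -> merged; set of 9 now {3, 4, 5, 7, 9, 10}
Step 13: union(3, 8) -> merged; set of 3 now {3, 4, 5, 7, 8, 9, 10}
Step 14: union(11, 3) -> merged; set of 11 now {0, 2, 3, 4, 5, 6, 7, 8, 9, 10, 11}
Step 15: union(8, 3) -> already same set; set of 8 now {0, 2, 3, 4, 5, 6, 7, 8, 9, 10, 11}
Step 16: find(4) -> no change; set of 4 is {0, 2, 3, 4, 5, 6, 7, 8, 9, 10, 11}
Step 17: union(4, 9) -> already same set; set of 4 now {0, 2, 3, 4, 5, 6, 7, 8, 9, 10, 11}
Step 18: union(3, 4) -> already same set; set of 3 now {0, 2, 3, 4, 5, 6, 7, 8, 9, 10, 11}
Step 19: union(9, 6) -> already same set; set of 9 now {0, 2, 3, 4, 5, 6, 7, 8, 9, 10, 11}
Step 20: union(4, 10) -> already same set; set of 4 now {0, 2, 3, 4, 5, 6, 7, 8, 9, 10, 11}
Component of 7: {0, 2, 3, 4, 5, 6, 7, 8, 9, 10, 11}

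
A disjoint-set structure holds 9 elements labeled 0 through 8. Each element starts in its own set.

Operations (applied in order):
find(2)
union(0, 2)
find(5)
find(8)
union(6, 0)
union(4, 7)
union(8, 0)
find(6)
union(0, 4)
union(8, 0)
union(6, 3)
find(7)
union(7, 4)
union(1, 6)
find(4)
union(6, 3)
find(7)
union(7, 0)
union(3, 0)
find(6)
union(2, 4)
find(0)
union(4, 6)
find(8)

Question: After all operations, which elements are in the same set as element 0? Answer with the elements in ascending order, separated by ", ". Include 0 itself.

Step 1: find(2) -> no change; set of 2 is {2}
Step 2: union(0, 2) -> merged; set of 0 now {0, 2}
Step 3: find(5) -> no change; set of 5 is {5}
Step 4: find(8) -> no change; set of 8 is {8}
Step 5: union(6, 0) -> merged; set of 6 now {0, 2, 6}
Step 6: union(4, 7) -> merged; set of 4 now {4, 7}
Step 7: union(8, 0) -> merged; set of 8 now {0, 2, 6, 8}
Step 8: find(6) -> no change; set of 6 is {0, 2, 6, 8}
Step 9: union(0, 4) -> merged; set of 0 now {0, 2, 4, 6, 7, 8}
Step 10: union(8, 0) -> already same set; set of 8 now {0, 2, 4, 6, 7, 8}
Step 11: union(6, 3) -> merged; set of 6 now {0, 2, 3, 4, 6, 7, 8}
Step 12: find(7) -> no change; set of 7 is {0, 2, 3, 4, 6, 7, 8}
Step 13: union(7, 4) -> already same set; set of 7 now {0, 2, 3, 4, 6, 7, 8}
Step 14: union(1, 6) -> merged; set of 1 now {0, 1, 2, 3, 4, 6, 7, 8}
Step 15: find(4) -> no change; set of 4 is {0, 1, 2, 3, 4, 6, 7, 8}
Step 16: union(6, 3) -> already same set; set of 6 now {0, 1, 2, 3, 4, 6, 7, 8}
Step 17: find(7) -> no change; set of 7 is {0, 1, 2, 3, 4, 6, 7, 8}
Step 18: union(7, 0) -> already same set; set of 7 now {0, 1, 2, 3, 4, 6, 7, 8}
Step 19: union(3, 0) -> already same set; set of 3 now {0, 1, 2, 3, 4, 6, 7, 8}
Step 20: find(6) -> no change; set of 6 is {0, 1, 2, 3, 4, 6, 7, 8}
Step 21: union(2, 4) -> already same set; set of 2 now {0, 1, 2, 3, 4, 6, 7, 8}
Step 22: find(0) -> no change; set of 0 is {0, 1, 2, 3, 4, 6, 7, 8}
Step 23: union(4, 6) -> already same set; set of 4 now {0, 1, 2, 3, 4, 6, 7, 8}
Step 24: find(8) -> no change; set of 8 is {0, 1, 2, 3, 4, 6, 7, 8}
Component of 0: {0, 1, 2, 3, 4, 6, 7, 8}

Answer: 0, 1, 2, 3, 4, 6, 7, 8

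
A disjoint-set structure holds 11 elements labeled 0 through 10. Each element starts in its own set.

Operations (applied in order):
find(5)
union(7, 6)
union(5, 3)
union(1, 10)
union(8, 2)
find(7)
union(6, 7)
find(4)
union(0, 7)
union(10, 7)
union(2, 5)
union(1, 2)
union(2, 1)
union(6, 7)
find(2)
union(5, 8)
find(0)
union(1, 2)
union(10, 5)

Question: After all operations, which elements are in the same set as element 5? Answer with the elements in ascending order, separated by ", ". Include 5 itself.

Step 1: find(5) -> no change; set of 5 is {5}
Step 2: union(7, 6) -> merged; set of 7 now {6, 7}
Step 3: union(5, 3) -> merged; set of 5 now {3, 5}
Step 4: union(1, 10) -> merged; set of 1 now {1, 10}
Step 5: union(8, 2) -> merged; set of 8 now {2, 8}
Step 6: find(7) -> no change; set of 7 is {6, 7}
Step 7: union(6, 7) -> already same set; set of 6 now {6, 7}
Step 8: find(4) -> no change; set of 4 is {4}
Step 9: union(0, 7) -> merged; set of 0 now {0, 6, 7}
Step 10: union(10, 7) -> merged; set of 10 now {0, 1, 6, 7, 10}
Step 11: union(2, 5) -> merged; set of 2 now {2, 3, 5, 8}
Step 12: union(1, 2) -> merged; set of 1 now {0, 1, 2, 3, 5, 6, 7, 8, 10}
Step 13: union(2, 1) -> already same set; set of 2 now {0, 1, 2, 3, 5, 6, 7, 8, 10}
Step 14: union(6, 7) -> already same set; set of 6 now {0, 1, 2, 3, 5, 6, 7, 8, 10}
Step 15: find(2) -> no change; set of 2 is {0, 1, 2, 3, 5, 6, 7, 8, 10}
Step 16: union(5, 8) -> already same set; set of 5 now {0, 1, 2, 3, 5, 6, 7, 8, 10}
Step 17: find(0) -> no change; set of 0 is {0, 1, 2, 3, 5, 6, 7, 8, 10}
Step 18: union(1, 2) -> already same set; set of 1 now {0, 1, 2, 3, 5, 6, 7, 8, 10}
Step 19: union(10, 5) -> already same set; set of 10 now {0, 1, 2, 3, 5, 6, 7, 8, 10}
Component of 5: {0, 1, 2, 3, 5, 6, 7, 8, 10}

Answer: 0, 1, 2, 3, 5, 6, 7, 8, 10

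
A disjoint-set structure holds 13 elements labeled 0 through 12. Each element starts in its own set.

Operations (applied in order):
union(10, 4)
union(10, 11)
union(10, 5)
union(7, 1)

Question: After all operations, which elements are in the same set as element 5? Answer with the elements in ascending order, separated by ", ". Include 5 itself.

Step 1: union(10, 4) -> merged; set of 10 now {4, 10}
Step 2: union(10, 11) -> merged; set of 10 now {4, 10, 11}
Step 3: union(10, 5) -> merged; set of 10 now {4, 5, 10, 11}
Step 4: union(7, 1) -> merged; set of 7 now {1, 7}
Component of 5: {4, 5, 10, 11}

Answer: 4, 5, 10, 11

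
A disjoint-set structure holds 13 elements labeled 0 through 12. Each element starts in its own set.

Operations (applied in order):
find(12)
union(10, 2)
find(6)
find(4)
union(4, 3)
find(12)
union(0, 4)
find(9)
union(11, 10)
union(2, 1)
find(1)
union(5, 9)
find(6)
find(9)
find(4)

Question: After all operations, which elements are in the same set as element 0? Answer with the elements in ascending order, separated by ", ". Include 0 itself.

Answer: 0, 3, 4

Derivation:
Step 1: find(12) -> no change; set of 12 is {12}
Step 2: union(10, 2) -> merged; set of 10 now {2, 10}
Step 3: find(6) -> no change; set of 6 is {6}
Step 4: find(4) -> no change; set of 4 is {4}
Step 5: union(4, 3) -> merged; set of 4 now {3, 4}
Step 6: find(12) -> no change; set of 12 is {12}
Step 7: union(0, 4) -> merged; set of 0 now {0, 3, 4}
Step 8: find(9) -> no change; set of 9 is {9}
Step 9: union(11, 10) -> merged; set of 11 now {2, 10, 11}
Step 10: union(2, 1) -> merged; set of 2 now {1, 2, 10, 11}
Step 11: find(1) -> no change; set of 1 is {1, 2, 10, 11}
Step 12: union(5, 9) -> merged; set of 5 now {5, 9}
Step 13: find(6) -> no change; set of 6 is {6}
Step 14: find(9) -> no change; set of 9 is {5, 9}
Step 15: find(4) -> no change; set of 4 is {0, 3, 4}
Component of 0: {0, 3, 4}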